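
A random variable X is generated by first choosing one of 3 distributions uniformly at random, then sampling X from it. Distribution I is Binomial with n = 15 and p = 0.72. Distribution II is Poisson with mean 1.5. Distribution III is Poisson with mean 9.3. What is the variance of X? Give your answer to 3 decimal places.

Per component, I: μ=10.8, E[X²]=119.664; II: μ=1.5, E[X²]=3.75; III: μ=9.3, E[X²]=95.79.
E[X] = 0.333333·10.8 + 0.333333·1.5 + 0.333333·9.3 = 7.2.
E[X²] = 0.333333·119.664 + 0.333333·3.75 + 0.333333·95.79 = 73.068.
Var(X) = E[X²] − (E[X])² = 73.068 − 51.84 = 21.228.

21.228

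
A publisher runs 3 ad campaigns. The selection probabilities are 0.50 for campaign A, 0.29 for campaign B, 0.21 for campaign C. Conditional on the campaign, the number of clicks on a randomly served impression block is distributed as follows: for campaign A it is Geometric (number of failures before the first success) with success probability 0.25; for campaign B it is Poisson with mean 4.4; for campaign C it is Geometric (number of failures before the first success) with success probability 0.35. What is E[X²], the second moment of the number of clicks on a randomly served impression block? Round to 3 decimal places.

For each component E[X²] = Var + (mean)², giving A: 21; B: 23.76; C: 8.7551.
Overall E[X²] = 0.5·21 + 0.29·23.76 + 0.21·8.7551 = 19.229.

19.229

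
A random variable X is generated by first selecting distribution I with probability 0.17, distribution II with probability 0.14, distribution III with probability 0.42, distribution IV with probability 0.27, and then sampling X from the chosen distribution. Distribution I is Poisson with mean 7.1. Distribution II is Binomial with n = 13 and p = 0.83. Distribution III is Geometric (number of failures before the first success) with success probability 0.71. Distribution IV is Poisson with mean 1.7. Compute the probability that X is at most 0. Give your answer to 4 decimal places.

Conditional on each component, P(X ≤ 0): I: 0.000825105; II: 9.90458e-11; III: 0.71; IV: 0.182684.
By total probability, P(X ≤ 0) = 0.17·0.000825105 + 0.14·9.90458e-11 + 0.42·0.71 + 0.27·0.182684 = 0.347665.

0.3477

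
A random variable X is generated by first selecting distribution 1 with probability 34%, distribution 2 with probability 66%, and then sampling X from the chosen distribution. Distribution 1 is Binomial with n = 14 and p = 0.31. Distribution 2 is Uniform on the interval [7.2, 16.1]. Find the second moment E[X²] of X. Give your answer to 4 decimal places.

101.3557

For each component E[X²] = Var + (mean)², giving 1: 21.8302; 2: 142.323.
Overall E[X²] = 0.34·21.8302 + 0.66·142.323 = 101.356.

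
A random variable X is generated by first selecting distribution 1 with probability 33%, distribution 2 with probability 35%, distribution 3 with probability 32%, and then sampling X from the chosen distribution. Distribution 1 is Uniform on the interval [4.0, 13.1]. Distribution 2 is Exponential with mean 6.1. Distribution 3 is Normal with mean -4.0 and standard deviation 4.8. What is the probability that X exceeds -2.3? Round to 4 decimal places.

0.7957

Conditional on each component, P(X > -2.3): 1: 1; 2: 1; 3: 0.361607.
By total probability, P(X > -2.3) = 0.33·1 + 0.35·1 + 0.32·0.361607 = 0.795714.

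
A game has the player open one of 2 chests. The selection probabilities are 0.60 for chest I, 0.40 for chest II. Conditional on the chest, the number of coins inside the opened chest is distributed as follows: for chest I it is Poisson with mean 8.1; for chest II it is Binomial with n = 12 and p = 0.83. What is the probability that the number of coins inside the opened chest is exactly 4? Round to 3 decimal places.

Conditional on each chest, P(X = 4): I: 0.0544432; II: 0.000163874.
By total probability, P(X = 4) = 0.6·0.0544432 + 0.4·0.000163874 = 0.0327315.

0.033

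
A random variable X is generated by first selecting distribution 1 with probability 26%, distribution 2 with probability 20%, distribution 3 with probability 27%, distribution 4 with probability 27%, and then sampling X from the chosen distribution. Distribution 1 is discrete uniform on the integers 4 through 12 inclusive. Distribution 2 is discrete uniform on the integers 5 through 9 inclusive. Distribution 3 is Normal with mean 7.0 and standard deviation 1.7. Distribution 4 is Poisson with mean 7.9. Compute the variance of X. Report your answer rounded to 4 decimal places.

Per component, 1: μ=8, E[X²]=70.6667; 2: μ=7, E[X²]=51; 3: μ=7, E[X²]=51.89; 4: μ=7.9, E[X²]=70.31.
E[X] = 0.26·8 + 0.2·7 + 0.27·7 + 0.27·7.9 = 7.503.
E[X²] = 0.26·70.6667 + 0.2·51 + 0.27·51.89 + 0.27·70.31 = 61.5673.
Var(X) = E[X²] − (E[X])² = 61.5673 − 56.295 = 5.27232.

5.2723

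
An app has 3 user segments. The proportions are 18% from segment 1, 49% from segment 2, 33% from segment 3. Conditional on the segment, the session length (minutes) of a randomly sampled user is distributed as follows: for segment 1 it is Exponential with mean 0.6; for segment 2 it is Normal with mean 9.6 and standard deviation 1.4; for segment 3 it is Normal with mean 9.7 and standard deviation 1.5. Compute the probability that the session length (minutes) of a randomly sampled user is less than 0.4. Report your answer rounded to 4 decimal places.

Conditional on each segment, P(X < 0.4): 1: 0.486583; 2: 2.49174e-11; 3: 2.82316e-10.
By total probability, P(X < 0.4) = 0.18·0.486583 + 0.49·2.49174e-11 + 0.33·2.82316e-10 = 0.0875849.

0.0876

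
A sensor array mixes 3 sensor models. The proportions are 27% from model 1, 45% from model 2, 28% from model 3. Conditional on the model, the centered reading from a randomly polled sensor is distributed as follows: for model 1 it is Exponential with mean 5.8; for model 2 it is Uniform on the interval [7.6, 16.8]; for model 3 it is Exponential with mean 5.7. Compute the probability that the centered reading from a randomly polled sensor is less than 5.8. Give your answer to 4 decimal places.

Conditional on each model, P(X < 5.8): 1: 0.632121; 2: 0; 3: 0.638518.
By total probability, P(X < 5.8) = 0.27·0.632121 + 0.45·0 + 0.28·0.638518 = 0.349458.

0.3495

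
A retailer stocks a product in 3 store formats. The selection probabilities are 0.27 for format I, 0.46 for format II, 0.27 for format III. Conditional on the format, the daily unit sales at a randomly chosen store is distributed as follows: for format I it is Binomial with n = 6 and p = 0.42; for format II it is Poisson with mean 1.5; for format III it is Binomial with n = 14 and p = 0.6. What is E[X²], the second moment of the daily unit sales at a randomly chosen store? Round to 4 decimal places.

23.7926

For each component E[X²] = Var + (mean)², giving I: 7.812; II: 3.75; III: 73.92.
Overall E[X²] = 0.27·7.812 + 0.46·3.75 + 0.27·73.92 = 23.7926.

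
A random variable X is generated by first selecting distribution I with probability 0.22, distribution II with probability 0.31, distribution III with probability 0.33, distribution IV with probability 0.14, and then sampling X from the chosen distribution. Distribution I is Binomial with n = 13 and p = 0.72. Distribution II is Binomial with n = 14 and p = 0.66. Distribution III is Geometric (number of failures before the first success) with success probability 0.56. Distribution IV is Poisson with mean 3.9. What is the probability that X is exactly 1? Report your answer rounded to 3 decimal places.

0.092

Conditional on each component, P(X = 1): I: 2.17356e-06; II: 7.49718e-06; III: 0.2464; IV: 0.0789435.
By total probability, P(X = 1) = 0.22·2.17356e-06 + 0.31·7.49718e-06 + 0.33·0.2464 + 0.14·0.0789435 = 0.0923669.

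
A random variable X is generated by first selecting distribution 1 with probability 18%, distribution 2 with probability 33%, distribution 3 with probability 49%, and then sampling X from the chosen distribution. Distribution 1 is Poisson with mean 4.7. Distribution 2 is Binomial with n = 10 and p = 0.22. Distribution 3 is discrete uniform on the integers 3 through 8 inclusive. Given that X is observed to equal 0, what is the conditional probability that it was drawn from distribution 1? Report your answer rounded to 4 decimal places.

Likelihoods P(X=0 | ·): 1: 0.00909528; 2: 0.0833578; 3: 0.
Posterior ∝ prior × likelihood. Numerator for 1: 0.18·0.00909528 = 0.00163715.
Normalizing constant: 0.18·0.00909528 + 0.33·0.0833578 + 0.49·0 = 0.0291452.
P(1 | observation) = 0.00163715 / 0.0291452 = 0.0561722.

0.0562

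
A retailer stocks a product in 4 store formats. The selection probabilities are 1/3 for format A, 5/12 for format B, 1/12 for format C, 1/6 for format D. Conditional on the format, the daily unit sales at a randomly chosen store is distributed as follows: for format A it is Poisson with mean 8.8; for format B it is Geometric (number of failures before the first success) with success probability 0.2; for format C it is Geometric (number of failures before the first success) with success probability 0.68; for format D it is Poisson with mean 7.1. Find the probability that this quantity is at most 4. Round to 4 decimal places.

Conditional on each format, P(X ≤ 4): A: 0.0620978; B: 0.67232; C: 0.996645; D: 0.164063.
By total probability, P(X ≤ 4) = 0.333333·0.0620978 + 0.416667·0.67232 + 0.0833333·0.996645 + 0.166667·0.164063 = 0.41123.

0.4112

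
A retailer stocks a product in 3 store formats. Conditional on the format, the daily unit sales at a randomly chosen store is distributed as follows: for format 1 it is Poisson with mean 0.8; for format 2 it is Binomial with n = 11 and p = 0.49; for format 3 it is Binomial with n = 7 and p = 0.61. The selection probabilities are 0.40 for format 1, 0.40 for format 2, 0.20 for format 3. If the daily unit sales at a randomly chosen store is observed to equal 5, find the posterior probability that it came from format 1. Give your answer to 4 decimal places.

0.0034

Likelihoods P(X=5 | ·): 1: 0.00122697; 2: 0.229638; 3: 0.269773.
Posterior ∝ prior × likelihood. Numerator for 1: 0.4·0.00122697 = 0.000490787.
Normalizing constant: 0.4·0.00122697 + 0.4·0.229638 + 0.2·0.269773 = 0.1463.
P(1 | observation) = 0.000490787 / 0.1463 = 0.00335465.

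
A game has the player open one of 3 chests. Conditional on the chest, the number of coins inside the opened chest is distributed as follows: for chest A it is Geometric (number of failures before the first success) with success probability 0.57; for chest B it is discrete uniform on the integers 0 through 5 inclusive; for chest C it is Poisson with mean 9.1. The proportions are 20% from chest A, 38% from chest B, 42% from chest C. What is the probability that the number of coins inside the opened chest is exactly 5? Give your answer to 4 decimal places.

0.0894

Conditional on each chest, P(X = 5): A: 0.00837948; B: 0.166667; C: 0.0580692.
By total probability, P(X = 5) = 0.2·0.00837948 + 0.38·0.166667 + 0.42·0.0580692 = 0.0893983.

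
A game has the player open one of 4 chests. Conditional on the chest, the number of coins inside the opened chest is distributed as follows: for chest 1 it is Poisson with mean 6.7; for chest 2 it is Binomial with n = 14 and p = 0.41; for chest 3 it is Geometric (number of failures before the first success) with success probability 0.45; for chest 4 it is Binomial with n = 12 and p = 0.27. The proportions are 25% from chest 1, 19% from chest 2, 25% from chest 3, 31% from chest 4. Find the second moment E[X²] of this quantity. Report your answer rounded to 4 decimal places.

For each component E[X²] = Var + (mean)², giving 1: 51.59; 2: 36.3342; 3: 4.20988; 4: 12.8628.
Overall E[X²] = 0.25·51.59 + 0.19·36.3342 + 0.25·4.20988 + 0.31·12.8628 = 24.8409.

24.8409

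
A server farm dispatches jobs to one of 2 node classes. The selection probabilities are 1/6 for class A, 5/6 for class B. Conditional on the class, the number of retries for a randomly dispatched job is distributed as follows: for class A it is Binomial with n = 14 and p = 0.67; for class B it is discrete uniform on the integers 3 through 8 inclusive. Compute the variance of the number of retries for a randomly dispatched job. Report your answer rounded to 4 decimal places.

Per component, A: μ=9.38, E[X²]=91.0798; B: μ=5.5, E[X²]=33.1667.
E[X] = 0.166667·9.38 + 0.833333·5.5 = 6.14667.
E[X²] = 0.166667·91.0798 + 0.833333·33.1667 = 42.8189.
Var(X) = E[X²] − (E[X])² = 42.8189 − 37.7815 = 5.03734.

5.0373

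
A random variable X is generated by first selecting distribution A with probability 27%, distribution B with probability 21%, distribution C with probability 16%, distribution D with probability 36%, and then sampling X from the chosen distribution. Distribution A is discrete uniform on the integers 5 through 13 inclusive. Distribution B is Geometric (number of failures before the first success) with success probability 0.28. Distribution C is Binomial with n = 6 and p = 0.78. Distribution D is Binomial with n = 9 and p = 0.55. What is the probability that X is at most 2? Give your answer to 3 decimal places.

Conditional on each component, P(X ≤ 2): A: 0; B: 0.626752; C: 0.0239035; D: 0.0497728.
By total probability, P(X ≤ 2) = 0.27·0 + 0.21·0.626752 + 0.16·0.0239035 + 0.36·0.0497728 = 0.153361.

0.153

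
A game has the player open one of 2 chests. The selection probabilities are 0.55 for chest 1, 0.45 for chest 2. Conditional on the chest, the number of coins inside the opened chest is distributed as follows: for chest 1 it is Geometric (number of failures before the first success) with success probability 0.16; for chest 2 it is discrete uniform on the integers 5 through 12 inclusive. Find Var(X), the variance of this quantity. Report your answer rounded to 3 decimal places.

23.024

Per component, 1: μ=5.25, E[X²]=60.375; 2: μ=8.5, E[X²]=77.5.
E[X] = 0.55·5.25 + 0.45·8.5 = 6.7125.
E[X²] = 0.55·60.375 + 0.45·77.5 = 68.0813.
Var(X) = E[X²] − (E[X])² = 68.0813 − 45.0577 = 23.0236.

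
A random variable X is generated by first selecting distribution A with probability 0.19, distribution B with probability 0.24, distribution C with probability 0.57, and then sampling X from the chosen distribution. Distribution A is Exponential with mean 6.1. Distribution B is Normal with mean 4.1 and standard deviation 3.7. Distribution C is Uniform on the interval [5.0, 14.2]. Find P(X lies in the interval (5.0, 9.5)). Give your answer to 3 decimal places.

Conditional on each component, P(5.0 < X < 9.5): A: 0.229888; B: 0.331689; C: 0.48913.
By total probability, P(5.0 < X < 9.5) = 0.19·0.229888 + 0.24·0.331689 + 0.57·0.48913 = 0.402088.

0.402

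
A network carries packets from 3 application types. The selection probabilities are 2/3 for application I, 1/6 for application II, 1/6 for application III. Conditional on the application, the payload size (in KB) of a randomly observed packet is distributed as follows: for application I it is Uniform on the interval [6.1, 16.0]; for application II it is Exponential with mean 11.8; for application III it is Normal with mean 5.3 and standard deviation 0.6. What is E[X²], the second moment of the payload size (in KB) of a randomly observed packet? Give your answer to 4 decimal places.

138.0017

For each component E[X²] = Var + (mean)², giving I: 130.27; II: 278.48; III: 28.45.
Overall E[X²] = 0.666667·130.27 + 0.166667·278.48 + 0.166667·28.45 = 138.002.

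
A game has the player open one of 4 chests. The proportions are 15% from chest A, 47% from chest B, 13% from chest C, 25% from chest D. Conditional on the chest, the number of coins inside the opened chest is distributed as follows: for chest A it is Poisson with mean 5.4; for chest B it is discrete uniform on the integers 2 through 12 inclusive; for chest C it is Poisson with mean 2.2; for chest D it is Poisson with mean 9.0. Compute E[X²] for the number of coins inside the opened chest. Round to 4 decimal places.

For each component E[X²] = Var + (mean)², giving A: 34.56; B: 59; C: 7.04; D: 90.
Overall E[X²] = 0.15·34.56 + 0.47·59 + 0.13·7.04 + 0.25·90 = 56.3292.

56.3292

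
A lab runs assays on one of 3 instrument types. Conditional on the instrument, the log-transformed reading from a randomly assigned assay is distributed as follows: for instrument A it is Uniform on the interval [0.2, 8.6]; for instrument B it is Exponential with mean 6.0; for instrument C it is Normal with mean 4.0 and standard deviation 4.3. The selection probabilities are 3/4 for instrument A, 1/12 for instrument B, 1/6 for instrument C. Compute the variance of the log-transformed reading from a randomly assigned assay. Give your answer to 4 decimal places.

Per component, A: μ=4.4, E[X²]=25.24; B: μ=6, E[X²]=72; C: μ=4, E[X²]=34.49.
E[X] = 0.75·4.4 + 0.0833333·6 + 0.166667·4 = 4.46667.
E[X²] = 0.75·25.24 + 0.0833333·72 + 0.166667·34.49 = 30.6783.
Var(X) = E[X²] − (E[X])² = 30.6783 − 19.9511 = 10.7272.

10.7272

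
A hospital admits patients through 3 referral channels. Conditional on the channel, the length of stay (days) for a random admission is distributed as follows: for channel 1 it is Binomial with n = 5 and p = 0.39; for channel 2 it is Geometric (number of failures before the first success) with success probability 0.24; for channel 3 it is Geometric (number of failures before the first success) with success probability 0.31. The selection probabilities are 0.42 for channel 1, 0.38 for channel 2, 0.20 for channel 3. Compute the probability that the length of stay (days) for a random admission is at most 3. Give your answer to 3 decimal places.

Conditional on each channel, P(X ≤ 3): 1: 0.920418; 2: 0.666378; 3: 0.773329.
By total probability, P(X ≤ 3) = 0.42·0.920418 + 0.38·0.666378 + 0.2·0.773329 = 0.794465.

0.794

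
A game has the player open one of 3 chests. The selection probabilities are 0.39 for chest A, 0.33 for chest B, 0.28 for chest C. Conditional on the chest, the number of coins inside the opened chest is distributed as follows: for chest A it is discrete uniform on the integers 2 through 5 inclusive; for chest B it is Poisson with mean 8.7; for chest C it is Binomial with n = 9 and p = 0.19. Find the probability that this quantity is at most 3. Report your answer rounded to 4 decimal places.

Conditional on each chest, P(X ≤ 3): A: 0.5; B: 0.0262032; C: 0.926991.
By total probability, P(X ≤ 3) = 0.39·0.5 + 0.33·0.0262032 + 0.28·0.926991 = 0.463205.

0.4632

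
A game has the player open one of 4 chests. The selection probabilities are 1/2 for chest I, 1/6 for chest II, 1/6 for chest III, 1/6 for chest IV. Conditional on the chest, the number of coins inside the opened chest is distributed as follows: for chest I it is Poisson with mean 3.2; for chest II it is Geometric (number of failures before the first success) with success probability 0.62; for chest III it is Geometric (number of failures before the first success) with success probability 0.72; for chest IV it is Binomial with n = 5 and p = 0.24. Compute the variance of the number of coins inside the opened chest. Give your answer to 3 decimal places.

3.586

Per component, I: μ=3.2, E[X²]=13.44; II: μ=0.612903, E[X²]=1.3642; III: μ=0.388889, E[X²]=0.691358; IV: μ=1.2, E[X²]=2.352.
E[X] = 0.5·3.2 + 0.166667·0.612903 + 0.166667·0.388889 + 0.166667·1.2 = 1.96697.
E[X²] = 0.5·13.44 + 0.166667·1.3642 + 0.166667·0.691358 + 0.166667·2.352 = 7.45459.
Var(X) = E[X²] − (E[X])² = 7.45459 − 3.86895 = 3.58564.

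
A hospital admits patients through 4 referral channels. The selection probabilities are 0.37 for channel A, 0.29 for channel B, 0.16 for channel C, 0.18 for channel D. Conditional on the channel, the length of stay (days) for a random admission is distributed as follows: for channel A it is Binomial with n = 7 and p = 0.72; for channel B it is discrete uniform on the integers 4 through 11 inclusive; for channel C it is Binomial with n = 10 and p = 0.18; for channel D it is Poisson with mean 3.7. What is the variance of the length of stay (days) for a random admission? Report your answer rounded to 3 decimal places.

Per component, A: μ=5.04, E[X²]=26.8128; B: μ=7.5, E[X²]=61.5; C: μ=1.8, E[X²]=4.716; D: μ=3.7, E[X²]=17.39.
E[X] = 0.37·5.04 + 0.29·7.5 + 0.16·1.8 + 0.18·3.7 = 4.9938.
E[X²] = 0.37·26.8128 + 0.29·61.5 + 0.16·4.716 + 0.18·17.39 = 31.6405.
Var(X) = E[X²] − (E[X])² = 31.6405 − 24.938 = 6.70246.

6.702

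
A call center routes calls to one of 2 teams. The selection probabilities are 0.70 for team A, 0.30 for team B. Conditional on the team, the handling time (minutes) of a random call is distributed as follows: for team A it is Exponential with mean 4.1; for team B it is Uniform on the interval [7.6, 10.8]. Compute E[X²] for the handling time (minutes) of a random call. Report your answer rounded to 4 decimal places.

For each component E[X²] = Var + (mean)², giving A: 33.62; B: 85.4933.
Overall E[X²] = 0.7·33.62 + 0.3·85.4933 = 49.182.

49.1820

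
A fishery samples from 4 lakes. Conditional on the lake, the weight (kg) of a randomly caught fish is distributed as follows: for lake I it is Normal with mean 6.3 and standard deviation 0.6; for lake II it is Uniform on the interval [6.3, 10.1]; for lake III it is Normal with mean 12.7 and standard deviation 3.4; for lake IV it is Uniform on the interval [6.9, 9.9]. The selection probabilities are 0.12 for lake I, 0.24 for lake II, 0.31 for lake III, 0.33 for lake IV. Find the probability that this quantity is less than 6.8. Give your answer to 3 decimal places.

0.140

Conditional on each lake, P(X < 6.8): I: 0.797672; II: 0.131579; III: 0.0413444; IV: 0.
By total probability, P(X < 6.8) = 0.12·0.797672 + 0.24·0.131579 + 0.31·0.0413444 + 0.33·0 = 0.140116.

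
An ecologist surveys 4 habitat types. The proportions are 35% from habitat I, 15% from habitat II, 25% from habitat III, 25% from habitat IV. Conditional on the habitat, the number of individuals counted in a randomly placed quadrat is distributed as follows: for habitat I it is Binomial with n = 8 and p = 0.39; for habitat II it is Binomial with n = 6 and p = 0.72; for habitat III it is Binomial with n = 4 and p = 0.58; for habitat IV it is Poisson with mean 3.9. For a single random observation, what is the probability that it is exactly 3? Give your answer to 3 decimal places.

0.255

Conditional on each habitat, P(X = 3): I: 0.280563; II: 0.163871; III: 0.327788; IV: 0.200122.
By total probability, P(X = 3) = 0.35·0.280563 + 0.15·0.163871 + 0.25·0.327788 + 0.25·0.200122 = 0.254755.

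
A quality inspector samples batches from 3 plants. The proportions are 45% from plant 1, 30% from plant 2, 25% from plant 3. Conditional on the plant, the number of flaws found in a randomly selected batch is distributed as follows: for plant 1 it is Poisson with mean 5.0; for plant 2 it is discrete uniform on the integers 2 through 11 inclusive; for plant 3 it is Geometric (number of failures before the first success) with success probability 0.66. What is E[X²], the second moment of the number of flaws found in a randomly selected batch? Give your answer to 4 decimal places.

28.9115

For each component E[X²] = Var + (mean)², giving 1: 30; 2: 50.5; 3: 1.04591.
Overall E[X²] = 0.45·30 + 0.3·50.5 + 0.25·1.04591 = 28.9115.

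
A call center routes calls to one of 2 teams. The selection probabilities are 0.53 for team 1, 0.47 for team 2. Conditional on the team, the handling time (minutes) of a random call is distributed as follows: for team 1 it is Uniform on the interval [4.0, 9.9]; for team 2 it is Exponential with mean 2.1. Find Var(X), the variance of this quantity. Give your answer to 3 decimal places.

9.470

Per component, 1: μ=6.95, E[X²]=51.2033; 2: μ=2.1, E[X²]=8.82.
E[X] = 0.53·6.95 + 0.47·2.1 = 4.6705.
E[X²] = 0.53·51.2033 + 0.47·8.82 = 31.2832.
Var(X) = E[X²] − (E[X])² = 31.2832 − 21.8136 = 9.4696.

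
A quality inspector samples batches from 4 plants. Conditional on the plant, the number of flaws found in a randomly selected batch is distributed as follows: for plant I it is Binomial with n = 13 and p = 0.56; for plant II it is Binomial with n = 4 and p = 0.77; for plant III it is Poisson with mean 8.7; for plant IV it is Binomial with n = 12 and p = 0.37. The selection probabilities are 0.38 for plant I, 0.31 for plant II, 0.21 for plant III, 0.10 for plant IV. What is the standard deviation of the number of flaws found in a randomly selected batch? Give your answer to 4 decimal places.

Per component, I: μ=7.28, E[X²]=56.2016; II: μ=3.08, E[X²]=10.1948; III: μ=8.7, E[X²]=84.39; IV: μ=4.44, E[X²]=22.5108.
E[X] = 0.38·7.28 + 0.31·3.08 + 0.21·8.7 + 0.1·4.44 = 5.9922.
E[X²] = 0.38·56.2016 + 0.31·10.1948 + 0.21·84.39 + 0.1·22.5108 = 44.49.
Var(X) = E[X²] − (E[X])² = 44.49 − 35.9065 = 8.58352.
SD(X) = √8.58352 = 2.92976.

2.9298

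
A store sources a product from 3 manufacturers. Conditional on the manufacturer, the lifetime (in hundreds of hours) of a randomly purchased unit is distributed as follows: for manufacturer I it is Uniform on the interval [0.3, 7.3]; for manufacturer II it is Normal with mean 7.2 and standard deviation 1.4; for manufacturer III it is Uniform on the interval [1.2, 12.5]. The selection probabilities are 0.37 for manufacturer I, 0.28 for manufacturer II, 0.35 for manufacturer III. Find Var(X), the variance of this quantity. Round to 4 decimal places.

Per component, I: μ=3.8, E[X²]=18.5233; II: μ=7.2, E[X²]=53.8; III: μ=6.85, E[X²]=57.5633.
E[X] = 0.37·3.8 + 0.28·7.2 + 0.35·6.85 = 5.8195.
E[X²] = 0.37·18.5233 + 0.28·53.8 + 0.35·57.5633 = 42.0648.
Var(X) = E[X²] − (E[X])² = 42.0648 − 33.8666 = 8.19822.

8.1982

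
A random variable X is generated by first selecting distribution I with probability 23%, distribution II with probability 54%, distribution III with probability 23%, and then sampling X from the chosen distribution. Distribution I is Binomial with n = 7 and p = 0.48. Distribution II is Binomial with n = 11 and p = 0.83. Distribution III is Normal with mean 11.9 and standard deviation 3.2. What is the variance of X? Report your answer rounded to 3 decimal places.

12.541

Per component, I: μ=3.36, E[X²]=13.0368; II: μ=9.13, E[X²]=84.909; III: μ=11.9, E[X²]=151.85.
E[X] = 0.23·3.36 + 0.54·9.13 + 0.23·11.9 = 8.44.
E[X²] = 0.23·13.0368 + 0.54·84.909 + 0.23·151.85 = 83.7748.
Var(X) = E[X²] − (E[X])² = 83.7748 − 71.2336 = 12.5412.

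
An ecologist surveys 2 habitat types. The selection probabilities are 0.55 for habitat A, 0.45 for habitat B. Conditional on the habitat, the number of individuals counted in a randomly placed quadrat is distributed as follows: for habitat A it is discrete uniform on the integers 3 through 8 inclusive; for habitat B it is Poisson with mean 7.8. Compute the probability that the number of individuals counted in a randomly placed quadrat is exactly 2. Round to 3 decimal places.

Conditional on each habitat, P(X = 2): A: 0; B: 0.0124641.
By total probability, P(X = 2) = 0.55·0 + 0.45·0.0124641 = 0.00560886.

0.006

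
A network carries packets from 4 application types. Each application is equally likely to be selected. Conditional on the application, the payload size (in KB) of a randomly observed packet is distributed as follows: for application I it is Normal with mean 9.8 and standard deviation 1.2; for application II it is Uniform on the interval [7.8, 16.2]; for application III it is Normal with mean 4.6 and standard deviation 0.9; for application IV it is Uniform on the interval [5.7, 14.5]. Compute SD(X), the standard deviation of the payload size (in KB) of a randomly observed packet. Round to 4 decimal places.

Per component, I: μ=9.8, E[X²]=97.48; II: μ=12, E[X²]=149.88; III: μ=4.6, E[X²]=21.97; IV: μ=10.1, E[X²]=108.463.
E[X] = 0.25·9.8 + 0.25·12 + 0.25·4.6 + 0.25·10.1 = 9.125.
E[X²] = 0.25·97.48 + 0.25·149.88 + 0.25·21.97 + 0.25·108.463 = 94.4483.
Var(X) = E[X²] − (E[X])² = 94.4483 − 83.2656 = 11.1827.
SD(X) = √11.1827 = 3.34406.

3.3441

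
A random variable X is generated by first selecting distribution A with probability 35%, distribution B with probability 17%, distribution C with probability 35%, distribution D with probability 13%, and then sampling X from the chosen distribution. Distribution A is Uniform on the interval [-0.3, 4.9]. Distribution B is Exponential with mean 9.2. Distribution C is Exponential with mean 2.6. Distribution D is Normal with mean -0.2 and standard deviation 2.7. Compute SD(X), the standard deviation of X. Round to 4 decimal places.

5.1498

Per component, A: μ=2.3, E[X²]=7.54333; B: μ=9.2, E[X²]=169.28; C: μ=2.6, E[X²]=13.52; D: μ=-0.2, E[X²]=7.33.
E[X] = 0.35·2.3 + 0.17·9.2 + 0.35·2.6 + 0.13·-0.2 = 3.253.
E[X²] = 0.35·7.54333 + 0.17·169.28 + 0.35·13.52 + 0.13·7.33 = 37.1027.
Var(X) = E[X²] − (E[X])² = 37.1027 − 10.582 = 26.5207.
SD(X) = √26.5207 = 5.14982.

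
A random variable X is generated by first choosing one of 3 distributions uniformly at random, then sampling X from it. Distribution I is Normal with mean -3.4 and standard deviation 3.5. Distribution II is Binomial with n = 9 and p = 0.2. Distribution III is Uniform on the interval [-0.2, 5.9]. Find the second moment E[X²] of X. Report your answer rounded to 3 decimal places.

13.238

For each component E[X²] = Var + (mean)², giving I: 23.81; II: 4.68; III: 11.2233.
Overall E[X²] = 0.333333·23.81 + 0.333333·4.68 + 0.333333·11.2233 = 13.2378.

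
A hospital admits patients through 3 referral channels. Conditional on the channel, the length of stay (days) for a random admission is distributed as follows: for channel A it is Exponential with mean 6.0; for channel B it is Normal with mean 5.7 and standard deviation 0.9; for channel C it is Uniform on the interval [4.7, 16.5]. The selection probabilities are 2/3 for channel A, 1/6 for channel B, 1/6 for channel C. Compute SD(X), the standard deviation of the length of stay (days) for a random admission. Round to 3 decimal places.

5.394

Per component, A: μ=6, E[X²]=72; B: μ=5.7, E[X²]=33.3; C: μ=10.6, E[X²]=123.963.
E[X] = 0.666667·6 + 0.166667·5.7 + 0.166667·10.6 = 6.71667.
E[X²] = 0.666667·72 + 0.166667·33.3 + 0.166667·123.963 = 74.2106.
Var(X) = E[X²] − (E[X])² = 74.2106 − 45.1136 = 29.0969.
SD(X) = √29.0969 = 5.39416.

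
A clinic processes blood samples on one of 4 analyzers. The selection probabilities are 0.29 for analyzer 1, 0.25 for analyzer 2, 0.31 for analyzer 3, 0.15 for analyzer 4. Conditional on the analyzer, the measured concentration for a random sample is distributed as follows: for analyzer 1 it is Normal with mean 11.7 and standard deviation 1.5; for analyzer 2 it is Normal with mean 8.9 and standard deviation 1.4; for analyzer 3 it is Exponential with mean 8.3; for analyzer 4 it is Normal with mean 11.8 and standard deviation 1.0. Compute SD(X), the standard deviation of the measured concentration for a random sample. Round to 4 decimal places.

5.0169

Per component, 1: μ=11.7, E[X²]=139.14; 2: μ=8.9, E[X²]=81.17; 3: μ=8.3, E[X²]=137.78; 4: μ=11.8, E[X²]=140.24.
E[X] = 0.29·11.7 + 0.25·8.9 + 0.31·8.3 + 0.15·11.8 = 9.961.
E[X²] = 0.29·139.14 + 0.25·81.17 + 0.31·137.78 + 0.15·140.24 = 124.391.
Var(X) = E[X²] − (E[X])² = 124.391 − 99.2215 = 25.1694.
SD(X) = √25.1694 = 5.01691.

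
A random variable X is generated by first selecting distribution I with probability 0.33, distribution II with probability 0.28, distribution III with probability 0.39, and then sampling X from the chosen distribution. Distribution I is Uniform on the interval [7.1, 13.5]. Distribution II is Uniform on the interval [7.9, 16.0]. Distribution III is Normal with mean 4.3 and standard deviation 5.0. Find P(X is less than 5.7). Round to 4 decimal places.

0.2380

Conditional on each component, P(X < 5.7): I: 0; II: 0; III: 0.610261.
By total probability, P(X < 5.7) = 0.33·0 + 0.28·0 + 0.39·0.610261 = 0.238002.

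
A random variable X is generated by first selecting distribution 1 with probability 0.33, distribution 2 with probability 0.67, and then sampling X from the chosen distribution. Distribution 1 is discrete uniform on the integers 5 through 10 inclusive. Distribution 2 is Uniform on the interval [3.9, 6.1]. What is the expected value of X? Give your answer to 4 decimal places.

5.8250

Component means — 1: 7.5; 2: 5.
E[X] = 0.33·7.5 + 0.67·5 = 5.825.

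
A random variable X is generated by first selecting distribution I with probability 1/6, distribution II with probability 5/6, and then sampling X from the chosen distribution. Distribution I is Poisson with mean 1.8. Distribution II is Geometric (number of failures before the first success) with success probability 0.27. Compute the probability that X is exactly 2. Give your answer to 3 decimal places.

Conditional on each component, P(X = 2): I: 0.267784; II: 0.143883.
By total probability, P(X = 2) = 0.166667·0.267784 + 0.833333·0.143883 = 0.164533.

0.165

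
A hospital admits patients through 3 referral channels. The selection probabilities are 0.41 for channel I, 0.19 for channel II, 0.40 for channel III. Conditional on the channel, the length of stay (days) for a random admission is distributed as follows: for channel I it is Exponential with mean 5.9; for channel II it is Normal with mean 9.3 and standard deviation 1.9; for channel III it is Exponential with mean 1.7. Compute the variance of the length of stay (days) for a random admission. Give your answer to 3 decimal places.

Per component, I: μ=5.9, E[X²]=69.62; II: μ=9.3, E[X²]=90.1; III: μ=1.7, E[X²]=5.78.
E[X] = 0.41·5.9 + 0.19·9.3 + 0.4·1.7 = 4.866.
E[X²] = 0.41·69.62 + 0.19·90.1 + 0.4·5.78 = 47.9752.
Var(X) = E[X²] − (E[X])² = 47.9752 − 23.678 = 24.2972.

24.297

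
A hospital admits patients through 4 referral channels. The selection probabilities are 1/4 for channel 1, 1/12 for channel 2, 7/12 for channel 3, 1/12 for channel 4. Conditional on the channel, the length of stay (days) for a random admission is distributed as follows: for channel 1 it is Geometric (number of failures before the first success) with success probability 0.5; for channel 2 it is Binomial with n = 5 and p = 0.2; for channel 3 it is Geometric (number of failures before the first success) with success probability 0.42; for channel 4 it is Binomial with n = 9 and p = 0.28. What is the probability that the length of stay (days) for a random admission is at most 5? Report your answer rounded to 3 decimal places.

0.972

Conditional on each channel, P(X ≤ 5): 1: 0.984375; 2: 1; 3: 0.961931; 4: 0.982118.
By total probability, P(X ≤ 5) = 0.25·0.984375 + 0.0833333·1 + 0.583333·0.961931 + 0.0833333·0.982118 = 0.972397.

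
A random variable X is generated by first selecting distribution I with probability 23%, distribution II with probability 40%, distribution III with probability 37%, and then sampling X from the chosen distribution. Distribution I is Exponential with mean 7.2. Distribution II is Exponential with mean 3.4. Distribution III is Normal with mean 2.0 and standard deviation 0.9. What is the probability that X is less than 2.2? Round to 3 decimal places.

0.469

Conditional on each component, P(X < 2.2): I: 0.263286; II: 0.476417; III: 0.58793.
By total probability, P(X < 2.2) = 0.23·0.263286 + 0.4·0.476417 + 0.37·0.58793 = 0.468656.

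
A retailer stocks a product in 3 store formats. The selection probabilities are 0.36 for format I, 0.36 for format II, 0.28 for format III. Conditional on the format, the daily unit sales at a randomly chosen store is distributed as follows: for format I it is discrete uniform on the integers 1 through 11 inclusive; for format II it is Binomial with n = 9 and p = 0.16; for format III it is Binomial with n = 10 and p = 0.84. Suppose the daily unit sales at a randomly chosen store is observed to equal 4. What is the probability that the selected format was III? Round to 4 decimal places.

0.0108

Likelihoods P(X=4 | ·): I: 0.0909091; II: 0.034534; III: 0.00175411.
Posterior ∝ prior × likelihood. Numerator for III: 0.28·0.00175411 = 0.00049115.
Normalizing constant: 0.36·0.0909091 + 0.36·0.034534 + 0.28·0.00175411 = 0.0456507.
P(III | observation) = 0.00049115 / 0.0456507 = 0.0107589.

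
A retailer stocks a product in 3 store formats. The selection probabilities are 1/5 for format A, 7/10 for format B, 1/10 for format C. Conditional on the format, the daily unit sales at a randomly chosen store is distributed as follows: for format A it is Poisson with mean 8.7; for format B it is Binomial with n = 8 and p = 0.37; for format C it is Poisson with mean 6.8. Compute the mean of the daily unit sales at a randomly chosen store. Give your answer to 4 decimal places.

4.4920

Component means — A: 8.7; B: 2.96; C: 6.8.
E[X] = 0.2·8.7 + 0.7·2.96 + 0.1·6.8 = 4.492.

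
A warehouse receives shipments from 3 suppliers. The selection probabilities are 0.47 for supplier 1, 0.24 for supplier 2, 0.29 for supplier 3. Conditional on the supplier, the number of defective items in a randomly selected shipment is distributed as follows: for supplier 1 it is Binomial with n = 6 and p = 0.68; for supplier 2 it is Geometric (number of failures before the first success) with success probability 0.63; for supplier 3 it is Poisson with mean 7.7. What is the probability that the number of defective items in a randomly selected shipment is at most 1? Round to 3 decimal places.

0.215

Conditional on each supplier, P(X ≤ 1): 1: 0.014764; 2: 0.8631; 3: 0.0039396.
By total probability, P(X ≤ 1) = 0.47·0.014764 + 0.24·0.8631 + 0.29·0.0039396 = 0.215226.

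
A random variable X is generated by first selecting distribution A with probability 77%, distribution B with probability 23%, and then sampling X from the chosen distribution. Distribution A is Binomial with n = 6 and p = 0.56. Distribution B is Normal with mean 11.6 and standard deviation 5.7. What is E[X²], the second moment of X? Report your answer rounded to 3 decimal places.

48.253

For each component E[X²] = Var + (mean)², giving A: 12.768; B: 167.05.
Overall E[X²] = 0.77·12.768 + 0.23·167.05 = 48.2529.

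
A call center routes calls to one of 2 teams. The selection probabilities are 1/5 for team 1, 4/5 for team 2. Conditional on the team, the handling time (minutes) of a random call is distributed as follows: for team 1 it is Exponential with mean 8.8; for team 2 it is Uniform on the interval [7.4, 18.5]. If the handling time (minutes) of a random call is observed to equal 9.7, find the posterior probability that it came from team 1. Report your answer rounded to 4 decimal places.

Likelihoods f(9.7 | ·): 1: 0.0377404; 2: 0.0900901.
Posterior ∝ prior × likelihood. Numerator for 1: 0.2·0.0377404 = 0.00754808.
Normalizing constant: 0.2·0.0377404 + 0.8·0.0900901 = 0.0796201.
P(1 | observation) = 0.00754808 / 0.0796201 = 0.0948011.

0.0948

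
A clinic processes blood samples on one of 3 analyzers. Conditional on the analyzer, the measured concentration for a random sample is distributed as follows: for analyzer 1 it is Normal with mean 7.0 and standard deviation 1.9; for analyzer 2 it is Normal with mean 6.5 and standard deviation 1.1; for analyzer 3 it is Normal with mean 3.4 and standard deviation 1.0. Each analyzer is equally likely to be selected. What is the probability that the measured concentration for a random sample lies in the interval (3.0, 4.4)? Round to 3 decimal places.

0.197

Conditional on each analyzer, P(3.0 < X < 4.4): 1: 0.067956; 2: 0.0273934; 3: 0.496766.
By total probability, P(3.0 < X < 4.4) = 0.333333·0.067956 + 0.333333·0.0273934 + 0.333333·0.496766 = 0.197372.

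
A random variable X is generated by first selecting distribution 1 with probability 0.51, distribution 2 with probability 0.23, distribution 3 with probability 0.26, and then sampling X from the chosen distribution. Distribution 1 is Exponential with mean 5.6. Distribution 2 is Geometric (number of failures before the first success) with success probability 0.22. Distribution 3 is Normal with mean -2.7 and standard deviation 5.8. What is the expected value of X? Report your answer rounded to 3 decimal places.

2.969

Component means — 1: 5.6; 2: 3.54545; 3: -2.7.
E[X] = 0.51·5.6 + 0.23·3.54545 + 0.26·-2.7 = 2.96945.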